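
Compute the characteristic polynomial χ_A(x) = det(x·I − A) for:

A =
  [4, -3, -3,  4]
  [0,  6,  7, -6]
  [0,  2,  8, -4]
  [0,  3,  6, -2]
x^4 - 16*x^3 + 96*x^2 - 256*x + 256

Expanding det(x·I − A) (e.g. by cofactor expansion or by noting that A is similar to its Jordan form J, which has the same characteristic polynomial as A) gives
  χ_A(x) = x^4 - 16*x^3 + 96*x^2 - 256*x + 256
which factors as (x - 4)^4. The eigenvalues (with algebraic multiplicities) are λ = 4 with multiplicity 4.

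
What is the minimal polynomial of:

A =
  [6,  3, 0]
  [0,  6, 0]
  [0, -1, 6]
x^2 - 12*x + 36

The characteristic polynomial is χ_A(x) = (x - 6)^3, so the eigenvalues are known. The minimal polynomial is
  m_A(x) = Π_λ (x − λ)^{k_λ}
where k_λ is the size of the *largest* Jordan block for λ (equivalently, the smallest k with (A − λI)^k v = 0 for every generalised eigenvector v of λ).

  λ = 6: largest Jordan block has size 2, contributing (x − 6)^2

So m_A(x) = (x - 6)^2 = x^2 - 12*x + 36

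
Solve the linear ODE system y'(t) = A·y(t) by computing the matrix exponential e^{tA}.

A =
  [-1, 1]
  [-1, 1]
e^{tA} =
  [1 - t, t]
  [-t, t + 1]

Strategy: write A = P · J · P⁻¹ where J is a Jordan canonical form, so e^{tA} = P · e^{tJ} · P⁻¹, and e^{tJ} can be computed block-by-block.

A has Jordan form
J =
  [0, 1]
  [0, 0]
(up to reordering of blocks).

Per-block formulas:
  For a 2×2 Jordan block J_2(0): exp(t · J_2(0)) = e^(0t)·(I + t·N), where N is the 2×2 nilpotent shift.

After assembling e^{tJ} and conjugating by P, we get:

e^{tA} =
  [1 - t, t]
  [-t, t + 1]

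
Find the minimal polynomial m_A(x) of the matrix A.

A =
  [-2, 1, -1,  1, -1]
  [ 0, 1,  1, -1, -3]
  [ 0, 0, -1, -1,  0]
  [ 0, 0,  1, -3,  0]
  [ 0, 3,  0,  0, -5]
x^3 + 6*x^2 + 12*x + 8

The characteristic polynomial is χ_A(x) = (x + 2)^5, so the eigenvalues are known. The minimal polynomial is
  m_A(x) = Π_λ (x − λ)^{k_λ}
where k_λ is the size of the *largest* Jordan block for λ (equivalently, the smallest k with (A − λI)^k v = 0 for every generalised eigenvector v of λ).

  λ = -2: largest Jordan block has size 3, contributing (x + 2)^3

So m_A(x) = (x + 2)^3 = x^3 + 6*x^2 + 12*x + 8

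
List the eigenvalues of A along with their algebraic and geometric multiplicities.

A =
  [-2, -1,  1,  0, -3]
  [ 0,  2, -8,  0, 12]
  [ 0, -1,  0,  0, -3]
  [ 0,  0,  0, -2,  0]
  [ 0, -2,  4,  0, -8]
λ = -2: alg = 5, geom = 3

Step 1 — factor the characteristic polynomial to read off the algebraic multiplicities:
  χ_A(x) = (x + 2)^5

Step 2 — compute geometric multiplicities via the rank-nullity identity g(λ) = n − rank(A − λI):
  rank(A − (-2)·I) = 2, so dim ker(A − (-2)·I) = n − 2 = 3

Summary:
  λ = -2: algebraic multiplicity = 5, geometric multiplicity = 3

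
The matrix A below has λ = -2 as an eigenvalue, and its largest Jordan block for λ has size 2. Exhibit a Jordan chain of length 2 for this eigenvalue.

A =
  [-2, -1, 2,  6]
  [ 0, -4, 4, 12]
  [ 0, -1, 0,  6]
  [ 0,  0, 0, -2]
A Jordan chain for λ = -2 of length 2:
v_1 = (-1, -2, -1, 0)ᵀ
v_2 = (0, 1, 0, 0)ᵀ

Let N = A − (-2)·I. We want v_2 with N^2 v_2 = 0 but N^1 v_2 ≠ 0; then v_{j-1} := N · v_j for j = 2, …, 2.

Pick v_2 = (0, 1, 0, 0)ᵀ.
Then v_1 = N · v_2 = (-1, -2, -1, 0)ᵀ.

Sanity check: (A − (-2)·I) v_1 = (0, 0, 0, 0)ᵀ = 0. ✓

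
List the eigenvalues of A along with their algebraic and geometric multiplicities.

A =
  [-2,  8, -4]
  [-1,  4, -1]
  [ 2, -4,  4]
λ = 2: alg = 3, geom = 2

Step 1 — factor the characteristic polynomial to read off the algebraic multiplicities:
  χ_A(x) = (x - 2)^3

Step 2 — compute geometric multiplicities via the rank-nullity identity g(λ) = n − rank(A − λI):
  rank(A − (2)·I) = 1, so dim ker(A − (2)·I) = n − 1 = 2

Summary:
  λ = 2: algebraic multiplicity = 3, geometric multiplicity = 2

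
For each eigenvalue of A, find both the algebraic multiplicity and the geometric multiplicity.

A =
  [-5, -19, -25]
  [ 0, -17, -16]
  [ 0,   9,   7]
λ = -5: alg = 3, geom = 1

Step 1 — factor the characteristic polynomial to read off the algebraic multiplicities:
  χ_A(x) = (x + 5)^3

Step 2 — compute geometric multiplicities via the rank-nullity identity g(λ) = n − rank(A − λI):
  rank(A − (-5)·I) = 2, so dim ker(A − (-5)·I) = n − 2 = 1

Summary:
  λ = -5: algebraic multiplicity = 3, geometric multiplicity = 1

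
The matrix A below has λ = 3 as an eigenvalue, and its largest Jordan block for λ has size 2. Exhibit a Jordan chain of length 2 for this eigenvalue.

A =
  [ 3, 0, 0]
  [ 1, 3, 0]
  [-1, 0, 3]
A Jordan chain for λ = 3 of length 2:
v_1 = (0, 1, -1)ᵀ
v_2 = (1, 0, 0)ᵀ

Let N = A − (3)·I. We want v_2 with N^2 v_2 = 0 but N^1 v_2 ≠ 0; then v_{j-1} := N · v_j for j = 2, …, 2.

Pick v_2 = (1, 0, 0)ᵀ.
Then v_1 = N · v_2 = (0, 1, -1)ᵀ.

Sanity check: (A − (3)·I) v_1 = (0, 0, 0)ᵀ = 0. ✓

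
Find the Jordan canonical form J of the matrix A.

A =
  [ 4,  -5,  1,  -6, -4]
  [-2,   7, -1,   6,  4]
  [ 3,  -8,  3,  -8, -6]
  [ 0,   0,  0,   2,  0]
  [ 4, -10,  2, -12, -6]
J_3(2) ⊕ J_1(2) ⊕ J_1(2)

The characteristic polynomial is
  det(x·I − A) = x^5 - 10*x^4 + 40*x^3 - 80*x^2 + 80*x - 32 = (x - 2)^5

Eigenvalues and multiplicities (the geometric multiplicity of λ is n − rank(A − λI), which equals the number of Jordan blocks for λ):
  λ = 2: algebraic multiplicity = 5, geometric multiplicity = 3

Determining the block sizes for each eigenvalue:
  λ = 2: with am = 5 and gm = 3, the partition is not yet determined (e.g. several partitions of 5 into 3 parts exist). Let N = A − (2)·I. Computing rank(N^1) = 2, rank(N^2) = 1, rank(N^3) = 0; the number of blocks of size ≥ j is rank(N^{j−1}) − rank(N^j), giving [3, 1, 1]. So we have 1 block(s) of size 3, 2 block(s) of size 1 → block sizes [3, 1, 1]

Assembling the blocks gives a Jordan form
J =
  [2, 1, 0, 0, 0]
  [0, 2, 1, 0, 0]
  [0, 0, 2, 0, 0]
  [0, 0, 0, 2, 0]
  [0, 0, 0, 0, 2]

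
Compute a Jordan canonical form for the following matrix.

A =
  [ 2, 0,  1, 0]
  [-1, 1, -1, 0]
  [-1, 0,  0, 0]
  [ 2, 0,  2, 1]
J_2(1) ⊕ J_1(1) ⊕ J_1(1)

The characteristic polynomial is
  det(x·I − A) = x^4 - 4*x^3 + 6*x^2 - 4*x + 1 = (x - 1)^4

Eigenvalues and multiplicities (the geometric multiplicity of λ is n − rank(A − λI), which equals the number of Jordan blocks for λ):
  λ = 1: algebraic multiplicity = 4, geometric multiplicity = 3

Determining the block sizes for each eigenvalue:
  λ = 1: 3 blocks summing to 4 forces exactly one block of size 2 and the rest size 1 → block sizes [2, 1, 1]

Assembling the blocks gives a Jordan form
J =
  [1, 1, 0, 0]
  [0, 1, 0, 0]
  [0, 0, 1, 0]
  [0, 0, 0, 1]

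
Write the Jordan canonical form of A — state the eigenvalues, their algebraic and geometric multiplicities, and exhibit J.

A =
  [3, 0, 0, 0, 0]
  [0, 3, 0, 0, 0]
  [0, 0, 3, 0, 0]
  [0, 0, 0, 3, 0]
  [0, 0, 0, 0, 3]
J_1(3) ⊕ J_1(3) ⊕ J_1(3) ⊕ J_1(3) ⊕ J_1(3)

The characteristic polynomial is
  det(x·I − A) = x^5 - 15*x^4 + 90*x^3 - 270*x^2 + 405*x - 243 = (x - 3)^5

Eigenvalues and multiplicities (the geometric multiplicity of λ is n − rank(A − λI), which equals the number of Jordan blocks for λ):
  λ = 3: algebraic multiplicity = 5, geometric multiplicity = 5

Determining the block sizes for each eigenvalue:
  λ = 3: gm = am = 5, so every block has size 1 → block sizes [1, 1, 1, 1, 1]

Assembling the blocks gives a Jordan form
J =
  [3, 0, 0, 0, 0]
  [0, 3, 0, 0, 0]
  [0, 0, 3, 0, 0]
  [0, 0, 0, 3, 0]
  [0, 0, 0, 0, 3]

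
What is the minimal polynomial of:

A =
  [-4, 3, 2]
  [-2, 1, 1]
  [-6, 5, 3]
x^3

The characteristic polynomial is χ_A(x) = x^3, so the eigenvalues are known. The minimal polynomial is
  m_A(x) = Π_λ (x − λ)^{k_λ}
where k_λ is the size of the *largest* Jordan block for λ (equivalently, the smallest k with (A − λI)^k v = 0 for every generalised eigenvector v of λ).

  λ = 0: largest Jordan block has size 3, contributing (x − 0)^3

So m_A(x) = x^3 = x^3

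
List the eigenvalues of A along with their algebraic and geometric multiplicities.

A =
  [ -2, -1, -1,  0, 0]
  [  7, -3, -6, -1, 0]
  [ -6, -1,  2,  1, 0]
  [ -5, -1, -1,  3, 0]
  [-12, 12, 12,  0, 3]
λ = -3: alg = 2, geom = 1; λ = 3: alg = 3, geom = 2

Step 1 — factor the characteristic polynomial to read off the algebraic multiplicities:
  χ_A(x) = (x - 3)^3*(x + 3)^2

Step 2 — compute geometric multiplicities via the rank-nullity identity g(λ) = n − rank(A − λI):
  rank(A − (-3)·I) = 4, so dim ker(A − (-3)·I) = n − 4 = 1
  rank(A − (3)·I) = 3, so dim ker(A − (3)·I) = n − 3 = 2

Summary:
  λ = -3: algebraic multiplicity = 2, geometric multiplicity = 1
  λ = 3: algebraic multiplicity = 3, geometric multiplicity = 2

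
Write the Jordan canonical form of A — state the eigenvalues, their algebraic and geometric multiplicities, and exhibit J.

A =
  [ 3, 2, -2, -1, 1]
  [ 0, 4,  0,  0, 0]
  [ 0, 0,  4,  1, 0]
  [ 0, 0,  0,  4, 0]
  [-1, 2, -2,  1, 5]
J_2(4) ⊕ J_2(4) ⊕ J_1(4)

The characteristic polynomial is
  det(x·I − A) = x^5 - 20*x^4 + 160*x^3 - 640*x^2 + 1280*x - 1024 = (x - 4)^5

Eigenvalues and multiplicities (the geometric multiplicity of λ is n − rank(A − λI), which equals the number of Jordan blocks for λ):
  λ = 4: algebraic multiplicity = 5, geometric multiplicity = 3

Determining the block sizes for each eigenvalue:
  λ = 4: with am = 5 and gm = 3, the partition is not yet determined (e.g. several partitions of 5 into 3 parts exist). Let N = A − (4)·I. Computing rank(N^1) = 2, rank(N^2) = 0; the number of blocks of size ≥ j is rank(N^{j−1}) − rank(N^j), giving [3, 2]. So we have 2 block(s) of size 2, 1 block(s) of size 1 → block sizes [2, 2, 1]

Assembling the blocks gives a Jordan form
J =
  [4, 1, 0, 0, 0]
  [0, 4, 0, 0, 0]
  [0, 0, 4, 1, 0]
  [0, 0, 0, 4, 0]
  [0, 0, 0, 0, 4]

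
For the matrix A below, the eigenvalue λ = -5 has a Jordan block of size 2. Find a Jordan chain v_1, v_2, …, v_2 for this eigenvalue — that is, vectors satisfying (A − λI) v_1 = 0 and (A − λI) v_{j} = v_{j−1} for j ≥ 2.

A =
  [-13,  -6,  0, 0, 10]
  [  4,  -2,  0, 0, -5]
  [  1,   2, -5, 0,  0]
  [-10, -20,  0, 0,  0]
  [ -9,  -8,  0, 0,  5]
A Jordan chain for λ = -5 of length 2:
v_1 = (-2, 1, -1, 0, -1)ᵀ
v_2 = (1, -1, 0, -2, 0)ᵀ

Let N = A − (-5)·I. We want v_2 with N^2 v_2 = 0 but N^1 v_2 ≠ 0; then v_{j-1} := N · v_j for j = 2, …, 2.

Pick v_2 = (1, -1, 0, -2, 0)ᵀ.
Then v_1 = N · v_2 = (-2, 1, -1, 0, -1)ᵀ.

Sanity check: (A − (-5)·I) v_1 = (0, 0, 0, 0, 0)ᵀ = 0. ✓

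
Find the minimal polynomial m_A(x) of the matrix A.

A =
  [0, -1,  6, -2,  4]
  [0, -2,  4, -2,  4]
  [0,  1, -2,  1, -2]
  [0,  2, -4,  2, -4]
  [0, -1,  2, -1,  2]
x^2

The characteristic polynomial is χ_A(x) = x^5, so the eigenvalues are known. The minimal polynomial is
  m_A(x) = Π_λ (x − λ)^{k_λ}
where k_λ is the size of the *largest* Jordan block for λ (equivalently, the smallest k with (A − λI)^k v = 0 for every generalised eigenvector v of λ).

  λ = 0: largest Jordan block has size 2, contributing (x − 0)^2

So m_A(x) = x^2 = x^2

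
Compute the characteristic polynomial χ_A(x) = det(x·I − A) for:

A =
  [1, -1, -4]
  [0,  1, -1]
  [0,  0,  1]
x^3 - 3*x^2 + 3*x - 1

Expanding det(x·I − A) (e.g. by cofactor expansion or by noting that A is similar to its Jordan form J, which has the same characteristic polynomial as A) gives
  χ_A(x) = x^3 - 3*x^2 + 3*x - 1
which factors as (x - 1)^3. The eigenvalues (with algebraic multiplicities) are λ = 1 with multiplicity 3.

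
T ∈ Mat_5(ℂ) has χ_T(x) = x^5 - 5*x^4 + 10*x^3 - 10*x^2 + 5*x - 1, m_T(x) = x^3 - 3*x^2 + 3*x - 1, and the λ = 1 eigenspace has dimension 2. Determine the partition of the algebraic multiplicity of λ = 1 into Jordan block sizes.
Block sizes for λ = 1: [3, 2]

Step 1 — from the characteristic polynomial, algebraic multiplicity of λ = 1 is 5. From dim ker(T − (1)·I) = 2, there are exactly 2 Jordan blocks for λ = 1.
Step 2 — from the minimal polynomial, the factor (x − 1)^3 tells us the largest block for λ = 1 has size 3.
Step 3 — with total size 5, 2 blocks, and largest block 3, the block sizes (in nonincreasing order) are [3, 2].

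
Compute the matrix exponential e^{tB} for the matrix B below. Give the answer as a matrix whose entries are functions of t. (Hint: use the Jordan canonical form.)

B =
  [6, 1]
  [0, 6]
e^{tB} =
  [exp(6*t), t*exp(6*t)]
  [0, exp(6*t)]

Strategy: write B = P · J · P⁻¹ where J is a Jordan canonical form, so e^{tB} = P · e^{tJ} · P⁻¹, and e^{tJ} can be computed block-by-block.

B has Jordan form
J =
  [6, 1]
  [0, 6]
(up to reordering of blocks).

Per-block formulas:
  For a 2×2 Jordan block J_2(6): exp(t · J_2(6)) = e^(6t)·(I + t·N), where N is the 2×2 nilpotent shift.

After assembling e^{tJ} and conjugating by P, we get:

e^{tB} =
  [exp(6*t), t*exp(6*t)]
  [0, exp(6*t)]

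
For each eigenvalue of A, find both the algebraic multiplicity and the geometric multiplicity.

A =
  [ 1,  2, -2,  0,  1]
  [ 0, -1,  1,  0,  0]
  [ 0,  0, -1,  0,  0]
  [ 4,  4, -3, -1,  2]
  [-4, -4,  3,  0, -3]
λ = -1: alg = 5, geom = 3

Step 1 — factor the characteristic polynomial to read off the algebraic multiplicities:
  χ_A(x) = (x + 1)^5

Step 2 — compute geometric multiplicities via the rank-nullity identity g(λ) = n − rank(A − λI):
  rank(A − (-1)·I) = 2, so dim ker(A − (-1)·I) = n − 2 = 3

Summary:
  λ = -1: algebraic multiplicity = 5, geometric multiplicity = 3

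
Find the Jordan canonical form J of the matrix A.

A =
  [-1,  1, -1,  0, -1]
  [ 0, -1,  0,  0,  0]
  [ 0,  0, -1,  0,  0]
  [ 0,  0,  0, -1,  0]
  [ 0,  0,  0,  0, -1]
J_2(-1) ⊕ J_1(-1) ⊕ J_1(-1) ⊕ J_1(-1)

The characteristic polynomial is
  det(x·I − A) = x^5 + 5*x^4 + 10*x^3 + 10*x^2 + 5*x + 1 = (x + 1)^5

Eigenvalues and multiplicities (the geometric multiplicity of λ is n − rank(A − λI), which equals the number of Jordan blocks for λ):
  λ = -1: algebraic multiplicity = 5, geometric multiplicity = 4

Determining the block sizes for each eigenvalue:
  λ = -1: 4 blocks summing to 5 forces exactly one block of size 2 and the rest size 1 → block sizes [2, 1, 1, 1]

Assembling the blocks gives a Jordan form
J =
  [-1,  1,  0,  0,  0]
  [ 0, -1,  0,  0,  0]
  [ 0,  0, -1,  0,  0]
  [ 0,  0,  0, -1,  0]
  [ 0,  0,  0,  0, -1]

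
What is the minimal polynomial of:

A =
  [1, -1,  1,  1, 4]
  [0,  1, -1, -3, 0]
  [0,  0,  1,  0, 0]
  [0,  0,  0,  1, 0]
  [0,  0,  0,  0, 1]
x^3 - 3*x^2 + 3*x - 1

The characteristic polynomial is χ_A(x) = (x - 1)^5, so the eigenvalues are known. The minimal polynomial is
  m_A(x) = Π_λ (x − λ)^{k_λ}
where k_λ is the size of the *largest* Jordan block for λ (equivalently, the smallest k with (A − λI)^k v = 0 for every generalised eigenvector v of λ).

  λ = 1: largest Jordan block has size 3, contributing (x − 1)^3

So m_A(x) = (x - 1)^3 = x^3 - 3*x^2 + 3*x - 1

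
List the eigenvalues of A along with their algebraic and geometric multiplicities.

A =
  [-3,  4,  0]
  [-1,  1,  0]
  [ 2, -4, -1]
λ = -1: alg = 3, geom = 2

Step 1 — factor the characteristic polynomial to read off the algebraic multiplicities:
  χ_A(x) = (x + 1)^3

Step 2 — compute geometric multiplicities via the rank-nullity identity g(λ) = n − rank(A − λI):
  rank(A − (-1)·I) = 1, so dim ker(A − (-1)·I) = n − 1 = 2

Summary:
  λ = -1: algebraic multiplicity = 3, geometric multiplicity = 2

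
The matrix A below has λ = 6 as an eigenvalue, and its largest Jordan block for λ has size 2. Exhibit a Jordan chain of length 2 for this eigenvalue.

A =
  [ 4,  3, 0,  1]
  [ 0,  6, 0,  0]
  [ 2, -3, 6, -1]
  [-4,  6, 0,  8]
A Jordan chain for λ = 6 of length 2:
v_1 = (-2, 0, 2, -4)ᵀ
v_2 = (1, 0, 0, 0)ᵀ

Let N = A − (6)·I. We want v_2 with N^2 v_2 = 0 but N^1 v_2 ≠ 0; then v_{j-1} := N · v_j for j = 2, …, 2.

Pick v_2 = (1, 0, 0, 0)ᵀ.
Then v_1 = N · v_2 = (-2, 0, 2, -4)ᵀ.

Sanity check: (A − (6)·I) v_1 = (0, 0, 0, 0)ᵀ = 0. ✓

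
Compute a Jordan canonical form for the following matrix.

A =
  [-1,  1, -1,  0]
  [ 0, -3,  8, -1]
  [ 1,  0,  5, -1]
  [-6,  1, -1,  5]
J_2(-2) ⊕ J_2(5)

The characteristic polynomial is
  det(x·I − A) = x^4 - 6*x^3 - 11*x^2 + 60*x + 100 = (x - 5)^2*(x + 2)^2

Eigenvalues and multiplicities (the geometric multiplicity of λ is n − rank(A − λI), which equals the number of Jordan blocks for λ):
  λ = -2: algebraic multiplicity = 2, geometric multiplicity = 1
  λ = 5: algebraic multiplicity = 2, geometric multiplicity = 1

Determining the block sizes for each eigenvalue:
  λ = -2: one block (gm = 1), so the single block has size am = 2 → block sizes [2]
  λ = 5: one block (gm = 1), so the single block has size am = 2 → block sizes [2]

Assembling the blocks gives a Jordan form
J =
  [-2,  1, 0, 0]
  [ 0, -2, 0, 0]
  [ 0,  0, 5, 1]
  [ 0,  0, 0, 5]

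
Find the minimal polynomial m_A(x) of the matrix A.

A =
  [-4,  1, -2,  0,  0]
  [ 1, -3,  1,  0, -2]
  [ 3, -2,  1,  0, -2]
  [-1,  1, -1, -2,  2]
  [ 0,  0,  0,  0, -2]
x^3 + 6*x^2 + 12*x + 8

The characteristic polynomial is χ_A(x) = (x + 2)^5, so the eigenvalues are known. The minimal polynomial is
  m_A(x) = Π_λ (x − λ)^{k_λ}
where k_λ is the size of the *largest* Jordan block for λ (equivalently, the smallest k with (A − λI)^k v = 0 for every generalised eigenvector v of λ).

  λ = -2: largest Jordan block has size 3, contributing (x + 2)^3

So m_A(x) = (x + 2)^3 = x^3 + 6*x^2 + 12*x + 8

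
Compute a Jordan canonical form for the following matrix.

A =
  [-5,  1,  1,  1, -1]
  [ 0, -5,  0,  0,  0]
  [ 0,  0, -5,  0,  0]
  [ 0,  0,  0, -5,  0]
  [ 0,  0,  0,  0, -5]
J_2(-5) ⊕ J_1(-5) ⊕ J_1(-5) ⊕ J_1(-5)

The characteristic polynomial is
  det(x·I − A) = x^5 + 25*x^4 + 250*x^3 + 1250*x^2 + 3125*x + 3125 = (x + 5)^5

Eigenvalues and multiplicities (the geometric multiplicity of λ is n − rank(A − λI), which equals the number of Jordan blocks for λ):
  λ = -5: algebraic multiplicity = 5, geometric multiplicity = 4

Determining the block sizes for each eigenvalue:
  λ = -5: 4 blocks summing to 5 forces exactly one block of size 2 and the rest size 1 → block sizes [2, 1, 1, 1]

Assembling the blocks gives a Jordan form
J =
  [-5,  1,  0,  0,  0]
  [ 0, -5,  0,  0,  0]
  [ 0,  0, -5,  0,  0]
  [ 0,  0,  0, -5,  0]
  [ 0,  0,  0,  0, -5]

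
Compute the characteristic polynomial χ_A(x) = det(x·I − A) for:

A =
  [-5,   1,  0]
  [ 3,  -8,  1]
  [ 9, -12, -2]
x^3 + 15*x^2 + 75*x + 125

Expanding det(x·I − A) (e.g. by cofactor expansion or by noting that A is similar to its Jordan form J, which has the same characteristic polynomial as A) gives
  χ_A(x) = x^3 + 15*x^2 + 75*x + 125
which factors as (x + 5)^3. The eigenvalues (with algebraic multiplicities) are λ = -5 with multiplicity 3.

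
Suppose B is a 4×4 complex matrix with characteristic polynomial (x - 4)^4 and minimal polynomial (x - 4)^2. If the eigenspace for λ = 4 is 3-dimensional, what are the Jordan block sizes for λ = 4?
Block sizes for λ = 4: [2, 1, 1]

Step 1 — from the characteristic polynomial, algebraic multiplicity of λ = 4 is 4. From dim ker(B − (4)·I) = 3, there are exactly 3 Jordan blocks for λ = 4.
Step 2 — from the minimal polynomial, the factor (x − 4)^2 tells us the largest block for λ = 4 has size 2.
Step 3 — with total size 4, 3 blocks, and largest block 2, the block sizes (in nonincreasing order) are [2, 1, 1].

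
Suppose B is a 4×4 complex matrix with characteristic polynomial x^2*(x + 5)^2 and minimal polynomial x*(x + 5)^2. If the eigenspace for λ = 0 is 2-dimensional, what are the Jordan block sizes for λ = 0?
Block sizes for λ = 0: [1, 1]

Step 1 — from the characteristic polynomial, algebraic multiplicity of λ = 0 is 2. From dim ker(B − (0)·I) = 2, there are exactly 2 Jordan blocks for λ = 0.
Step 2 — from the minimal polynomial, the factor (x − 0) tells us the largest block for λ = 0 has size 1.
Step 3 — with total size 2, 2 blocks, and largest block 1, the block sizes (in nonincreasing order) are [1, 1].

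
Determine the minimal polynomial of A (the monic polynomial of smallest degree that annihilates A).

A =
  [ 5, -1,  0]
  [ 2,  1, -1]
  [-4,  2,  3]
x^3 - 9*x^2 + 27*x - 27

The characteristic polynomial is χ_A(x) = (x - 3)^3, so the eigenvalues are known. The minimal polynomial is
  m_A(x) = Π_λ (x − λ)^{k_λ}
where k_λ is the size of the *largest* Jordan block for λ (equivalently, the smallest k with (A − λI)^k v = 0 for every generalised eigenvector v of λ).

  λ = 3: largest Jordan block has size 3, contributing (x − 3)^3

So m_A(x) = (x - 3)^3 = x^3 - 9*x^2 + 27*x - 27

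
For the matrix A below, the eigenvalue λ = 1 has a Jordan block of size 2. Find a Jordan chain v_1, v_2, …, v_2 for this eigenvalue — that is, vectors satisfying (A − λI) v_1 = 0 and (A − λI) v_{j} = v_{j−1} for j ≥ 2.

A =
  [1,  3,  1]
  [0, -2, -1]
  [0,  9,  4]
A Jordan chain for λ = 1 of length 2:
v_1 = (3, -3, 9)ᵀ
v_2 = (0, 1, 0)ᵀ

Let N = A − (1)·I. We want v_2 with N^2 v_2 = 0 but N^1 v_2 ≠ 0; then v_{j-1} := N · v_j for j = 2, …, 2.

Pick v_2 = (0, 1, 0)ᵀ.
Then v_1 = N · v_2 = (3, -3, 9)ᵀ.

Sanity check: (A − (1)·I) v_1 = (0, 0, 0)ᵀ = 0. ✓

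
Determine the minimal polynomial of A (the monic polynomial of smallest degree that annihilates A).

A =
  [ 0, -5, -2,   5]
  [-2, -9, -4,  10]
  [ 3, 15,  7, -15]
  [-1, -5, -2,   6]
x^2 - 2*x + 1

The characteristic polynomial is χ_A(x) = (x - 1)^4, so the eigenvalues are known. The minimal polynomial is
  m_A(x) = Π_λ (x − λ)^{k_λ}
where k_λ is the size of the *largest* Jordan block for λ (equivalently, the smallest k with (A − λI)^k v = 0 for every generalised eigenvector v of λ).

  λ = 1: largest Jordan block has size 2, contributing (x − 1)^2

So m_A(x) = (x - 1)^2 = x^2 - 2*x + 1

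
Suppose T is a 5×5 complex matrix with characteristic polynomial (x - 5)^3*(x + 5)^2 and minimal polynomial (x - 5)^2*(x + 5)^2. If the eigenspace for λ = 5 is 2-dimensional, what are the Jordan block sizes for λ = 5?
Block sizes for λ = 5: [2, 1]

Step 1 — from the characteristic polynomial, algebraic multiplicity of λ = 5 is 3. From dim ker(T − (5)·I) = 2, there are exactly 2 Jordan blocks for λ = 5.
Step 2 — from the minimal polynomial, the factor (x − 5)^2 tells us the largest block for λ = 5 has size 2.
Step 3 — with total size 3, 2 blocks, and largest block 2, the block sizes (in nonincreasing order) are [2, 1].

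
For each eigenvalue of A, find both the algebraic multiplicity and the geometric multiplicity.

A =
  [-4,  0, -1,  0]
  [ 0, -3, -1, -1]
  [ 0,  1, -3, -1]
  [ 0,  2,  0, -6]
λ = -4: alg = 4, geom = 2

Step 1 — factor the characteristic polynomial to read off the algebraic multiplicities:
  χ_A(x) = (x + 4)^4

Step 2 — compute geometric multiplicities via the rank-nullity identity g(λ) = n − rank(A − λI):
  rank(A − (-4)·I) = 2, so dim ker(A − (-4)·I) = n − 2 = 2

Summary:
  λ = -4: algebraic multiplicity = 4, geometric multiplicity = 2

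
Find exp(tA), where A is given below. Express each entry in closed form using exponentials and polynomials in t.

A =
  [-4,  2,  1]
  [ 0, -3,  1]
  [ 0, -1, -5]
e^{tA} =
  [exp(-4*t), t^2*exp(-4*t)/2 + 2*t*exp(-4*t), t^2*exp(-4*t)/2 + t*exp(-4*t)]
  [0, t*exp(-4*t) + exp(-4*t), t*exp(-4*t)]
  [0, -t*exp(-4*t), -t*exp(-4*t) + exp(-4*t)]

Strategy: write A = P · J · P⁻¹ where J is a Jordan canonical form, so e^{tA} = P · e^{tJ} · P⁻¹, and e^{tJ} can be computed block-by-block.

A has Jordan form
J =
  [-4,  1,  0]
  [ 0, -4,  1]
  [ 0,  0, -4]
(up to reordering of blocks).

Per-block formulas:
  For a 3×3 Jordan block J_3(-4): exp(t · J_3(-4)) = e^(-4t)·(I + t·N + (t^2/2)·N^2), where N is the 3×3 nilpotent shift.

After assembling e^{tJ} and conjugating by P, we get:

e^{tA} =
  [exp(-4*t), t^2*exp(-4*t)/2 + 2*t*exp(-4*t), t^2*exp(-4*t)/2 + t*exp(-4*t)]
  [0, t*exp(-4*t) + exp(-4*t), t*exp(-4*t)]
  [0, -t*exp(-4*t), -t*exp(-4*t) + exp(-4*t)]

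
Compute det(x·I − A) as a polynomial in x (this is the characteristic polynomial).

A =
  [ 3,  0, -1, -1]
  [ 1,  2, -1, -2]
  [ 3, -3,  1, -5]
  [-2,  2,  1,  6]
x^4 - 12*x^3 + 54*x^2 - 108*x + 81

Expanding det(x·I − A) (e.g. by cofactor expansion or by noting that A is similar to its Jordan form J, which has the same characteristic polynomial as A) gives
  χ_A(x) = x^4 - 12*x^3 + 54*x^2 - 108*x + 81
which factors as (x - 3)^4. The eigenvalues (with algebraic multiplicities) are λ = 3 with multiplicity 4.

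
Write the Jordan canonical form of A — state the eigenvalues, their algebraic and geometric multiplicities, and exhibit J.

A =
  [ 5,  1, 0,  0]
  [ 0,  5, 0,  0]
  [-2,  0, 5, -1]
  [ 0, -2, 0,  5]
J_2(5) ⊕ J_2(5)

The characteristic polynomial is
  det(x·I − A) = x^4 - 20*x^3 + 150*x^2 - 500*x + 625 = (x - 5)^4

Eigenvalues and multiplicities (the geometric multiplicity of λ is n − rank(A − λI), which equals the number of Jordan blocks for λ):
  λ = 5: algebraic multiplicity = 4, geometric multiplicity = 2

Determining the block sizes for each eigenvalue:
  λ = 5: with am = 4 and gm = 2, the partition is not yet determined (e.g. several partitions of 4 into 2 parts exist). Let N = A − (5)·I. Computing rank(N^1) = 2, rank(N^2) = 0; the number of blocks of size ≥ j is rank(N^{j−1}) − rank(N^j), giving [2, 2]. So we have 2 block(s) of size 2 → block sizes [2, 2]

Assembling the blocks gives a Jordan form
J =
  [5, 1, 0, 0]
  [0, 5, 0, 0]
  [0, 0, 5, 1]
  [0, 0, 0, 5]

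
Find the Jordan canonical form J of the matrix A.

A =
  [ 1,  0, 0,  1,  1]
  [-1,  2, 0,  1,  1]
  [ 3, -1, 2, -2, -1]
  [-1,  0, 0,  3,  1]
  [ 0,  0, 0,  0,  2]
J_2(2) ⊕ J_2(2) ⊕ J_1(2)

The characteristic polynomial is
  det(x·I − A) = x^5 - 10*x^4 + 40*x^3 - 80*x^2 + 80*x - 32 = (x - 2)^5

Eigenvalues and multiplicities (the geometric multiplicity of λ is n − rank(A − λI), which equals the number of Jordan blocks for λ):
  λ = 2: algebraic multiplicity = 5, geometric multiplicity = 3

Determining the block sizes for each eigenvalue:
  λ = 2: with am = 5 and gm = 3, the partition is not yet determined (e.g. several partitions of 5 into 3 parts exist). Let N = A − (2)·I. Computing rank(N^1) = 2, rank(N^2) = 0; the number of blocks of size ≥ j is rank(N^{j−1}) − rank(N^j), giving [3, 2]. So we have 2 block(s) of size 2, 1 block(s) of size 1 → block sizes [2, 2, 1]

Assembling the blocks gives a Jordan form
J =
  [2, 1, 0, 0, 0]
  [0, 2, 0, 0, 0]
  [0, 0, 2, 1, 0]
  [0, 0, 0, 2, 0]
  [0, 0, 0, 0, 2]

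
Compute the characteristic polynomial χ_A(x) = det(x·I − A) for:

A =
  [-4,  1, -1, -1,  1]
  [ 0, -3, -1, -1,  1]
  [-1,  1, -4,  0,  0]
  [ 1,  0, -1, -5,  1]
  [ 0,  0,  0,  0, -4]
x^5 + 20*x^4 + 160*x^3 + 640*x^2 + 1280*x + 1024

Expanding det(x·I − A) (e.g. by cofactor expansion or by noting that A is similar to its Jordan form J, which has the same characteristic polynomial as A) gives
  χ_A(x) = x^5 + 20*x^4 + 160*x^3 + 640*x^2 + 1280*x + 1024
which factors as (x + 4)^5. The eigenvalues (with algebraic multiplicities) are λ = -4 with multiplicity 5.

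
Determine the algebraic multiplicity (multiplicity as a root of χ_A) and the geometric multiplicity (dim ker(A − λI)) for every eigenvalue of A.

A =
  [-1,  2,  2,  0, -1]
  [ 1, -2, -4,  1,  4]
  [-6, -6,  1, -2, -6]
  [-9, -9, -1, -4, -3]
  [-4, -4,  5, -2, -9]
λ = -3: alg = 5, geom = 2

Step 1 — factor the characteristic polynomial to read off the algebraic multiplicities:
  χ_A(x) = (x + 3)^5

Step 2 — compute geometric multiplicities via the rank-nullity identity g(λ) = n − rank(A − λI):
  rank(A − (-3)·I) = 3, so dim ker(A − (-3)·I) = n − 3 = 2

Summary:
  λ = -3: algebraic multiplicity = 5, geometric multiplicity = 2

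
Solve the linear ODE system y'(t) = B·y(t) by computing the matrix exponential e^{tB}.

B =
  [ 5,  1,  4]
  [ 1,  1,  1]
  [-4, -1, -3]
e^{tB} =
  [t^2*exp(t)/2 + 4*t*exp(t) + exp(t), t*exp(t), t^2*exp(t)/2 + 4*t*exp(t)]
  [t*exp(t), exp(t), t*exp(t)]
  [-t^2*exp(t)/2 - 4*t*exp(t), -t*exp(t), -t^2*exp(t)/2 - 4*t*exp(t) + exp(t)]

Strategy: write B = P · J · P⁻¹ where J is a Jordan canonical form, so e^{tB} = P · e^{tJ} · P⁻¹, and e^{tJ} can be computed block-by-block.

B has Jordan form
J =
  [1, 1, 0]
  [0, 1, 1]
  [0, 0, 1]
(up to reordering of blocks).

Per-block formulas:
  For a 3×3 Jordan block J_3(1): exp(t · J_3(1)) = e^(1t)·(I + t·N + (t^2/2)·N^2), where N is the 3×3 nilpotent shift.

After assembling e^{tJ} and conjugating by P, we get:

e^{tB} =
  [t^2*exp(t)/2 + 4*t*exp(t) + exp(t), t*exp(t), t^2*exp(t)/2 + 4*t*exp(t)]
  [t*exp(t), exp(t), t*exp(t)]
  [-t^2*exp(t)/2 - 4*t*exp(t), -t*exp(t), -t^2*exp(t)/2 - 4*t*exp(t) + exp(t)]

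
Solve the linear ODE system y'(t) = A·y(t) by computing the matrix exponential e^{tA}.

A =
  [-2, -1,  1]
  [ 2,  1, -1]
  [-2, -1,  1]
e^{tA} =
  [1 - 2*t, -t, t]
  [2*t, t + 1, -t]
  [-2*t, -t, t + 1]

Strategy: write A = P · J · P⁻¹ where J is a Jordan canonical form, so e^{tA} = P · e^{tJ} · P⁻¹, and e^{tJ} can be computed block-by-block.

A has Jordan form
J =
  [0, 1, 0]
  [0, 0, 0]
  [0, 0, 0]
(up to reordering of blocks).

Per-block formulas:
  For a 1×1 block at λ = 0: exp(t · [0]) = [e^(0t)].
  For a 2×2 Jordan block J_2(0): exp(t · J_2(0)) = e^(0t)·(I + t·N), where N is the 2×2 nilpotent shift.

After assembling e^{tJ} and conjugating by P, we get:

e^{tA} =
  [1 - 2*t, -t, t]
  [2*t, t + 1, -t]
  [-2*t, -t, t + 1]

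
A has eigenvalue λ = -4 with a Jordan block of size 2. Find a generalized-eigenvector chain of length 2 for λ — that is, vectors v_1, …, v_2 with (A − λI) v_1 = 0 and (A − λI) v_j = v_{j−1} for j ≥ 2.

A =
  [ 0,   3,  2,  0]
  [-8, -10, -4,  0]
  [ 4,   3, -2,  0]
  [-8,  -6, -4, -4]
A Jordan chain for λ = -4 of length 2:
v_1 = (4, -8, 4, -8)ᵀ
v_2 = (1, 0, 0, 0)ᵀ

Let N = A − (-4)·I. We want v_2 with N^2 v_2 = 0 but N^1 v_2 ≠ 0; then v_{j-1} := N · v_j for j = 2, …, 2.

Pick v_2 = (1, 0, 0, 0)ᵀ.
Then v_1 = N · v_2 = (4, -8, 4, -8)ᵀ.

Sanity check: (A − (-4)·I) v_1 = (0, 0, 0, 0)ᵀ = 0. ✓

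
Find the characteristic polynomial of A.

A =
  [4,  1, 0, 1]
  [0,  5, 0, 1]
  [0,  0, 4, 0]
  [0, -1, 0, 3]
x^4 - 16*x^3 + 96*x^2 - 256*x + 256

Expanding det(x·I − A) (e.g. by cofactor expansion or by noting that A is similar to its Jordan form J, which has the same characteristic polynomial as A) gives
  χ_A(x) = x^4 - 16*x^3 + 96*x^2 - 256*x + 256
which factors as (x - 4)^4. The eigenvalues (with algebraic multiplicities) are λ = 4 with multiplicity 4.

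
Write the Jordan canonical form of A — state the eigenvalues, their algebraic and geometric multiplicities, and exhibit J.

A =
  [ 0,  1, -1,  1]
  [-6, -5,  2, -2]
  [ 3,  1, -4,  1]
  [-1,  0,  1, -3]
J_3(-3) ⊕ J_1(-3)

The characteristic polynomial is
  det(x·I − A) = x^4 + 12*x^3 + 54*x^2 + 108*x + 81 = (x + 3)^4

Eigenvalues and multiplicities (the geometric multiplicity of λ is n − rank(A − λI), which equals the number of Jordan blocks for λ):
  λ = -3: algebraic multiplicity = 4, geometric multiplicity = 2

Determining the block sizes for each eigenvalue:
  λ = -3: with am = 4 and gm = 2, the partition is not yet determined (e.g. several partitions of 4 into 2 parts exist). Let N = A − (-3)·I. Computing rank(N^1) = 2, rank(N^2) = 1, rank(N^3) = 0; the number of blocks of size ≥ j is rank(N^{j−1}) − rank(N^j), giving [2, 1, 1]. So we have 1 block(s) of size 3, 1 block(s) of size 1 → block sizes [3, 1]

Assembling the blocks gives a Jordan form
J =
  [-3,  1,  0,  0]
  [ 0, -3,  1,  0]
  [ 0,  0, -3,  0]
  [ 0,  0,  0, -3]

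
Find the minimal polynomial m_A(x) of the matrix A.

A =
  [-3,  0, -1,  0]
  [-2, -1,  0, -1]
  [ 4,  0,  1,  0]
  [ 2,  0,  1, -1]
x^3 + 3*x^2 + 3*x + 1

The characteristic polynomial is χ_A(x) = (x + 1)^4, so the eigenvalues are known. The minimal polynomial is
  m_A(x) = Π_λ (x − λ)^{k_λ}
where k_λ is the size of the *largest* Jordan block for λ (equivalently, the smallest k with (A − λI)^k v = 0 for every generalised eigenvector v of λ).

  λ = -1: largest Jordan block has size 3, contributing (x + 1)^3

So m_A(x) = (x + 1)^3 = x^3 + 3*x^2 + 3*x + 1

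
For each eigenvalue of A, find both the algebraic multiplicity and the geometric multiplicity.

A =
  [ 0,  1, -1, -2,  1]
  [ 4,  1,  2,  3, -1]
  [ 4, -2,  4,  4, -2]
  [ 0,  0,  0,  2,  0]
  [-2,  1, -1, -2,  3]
λ = 2: alg = 5, geom = 3

Step 1 — factor the characteristic polynomial to read off the algebraic multiplicities:
  χ_A(x) = (x - 2)^5

Step 2 — compute geometric multiplicities via the rank-nullity identity g(λ) = n − rank(A − λI):
  rank(A − (2)·I) = 2, so dim ker(A − (2)·I) = n − 2 = 3

Summary:
  λ = 2: algebraic multiplicity = 5, geometric multiplicity = 3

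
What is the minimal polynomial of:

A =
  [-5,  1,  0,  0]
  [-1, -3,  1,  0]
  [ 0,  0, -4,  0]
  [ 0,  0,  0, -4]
x^3 + 12*x^2 + 48*x + 64

The characteristic polynomial is χ_A(x) = (x + 4)^4, so the eigenvalues are known. The minimal polynomial is
  m_A(x) = Π_λ (x − λ)^{k_λ}
where k_λ is the size of the *largest* Jordan block for λ (equivalently, the smallest k with (A − λI)^k v = 0 for every generalised eigenvector v of λ).

  λ = -4: largest Jordan block has size 3, contributing (x + 4)^3

So m_A(x) = (x + 4)^3 = x^3 + 12*x^2 + 48*x + 64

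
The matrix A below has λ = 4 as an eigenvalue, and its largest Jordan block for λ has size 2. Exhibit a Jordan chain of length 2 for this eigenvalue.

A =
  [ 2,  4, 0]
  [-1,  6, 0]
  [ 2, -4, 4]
A Jordan chain for λ = 4 of length 2:
v_1 = (-2, -1, 2)ᵀ
v_2 = (1, 0, 0)ᵀ

Let N = A − (4)·I. We want v_2 with N^2 v_2 = 0 but N^1 v_2 ≠ 0; then v_{j-1} := N · v_j for j = 2, …, 2.

Pick v_2 = (1, 0, 0)ᵀ.
Then v_1 = N · v_2 = (-2, -1, 2)ᵀ.

Sanity check: (A − (4)·I) v_1 = (0, 0, 0)ᵀ = 0. ✓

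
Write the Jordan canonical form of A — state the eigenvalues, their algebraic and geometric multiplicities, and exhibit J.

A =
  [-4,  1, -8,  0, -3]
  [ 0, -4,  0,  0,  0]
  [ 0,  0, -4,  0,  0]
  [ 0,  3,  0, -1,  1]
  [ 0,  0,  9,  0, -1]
J_2(-4) ⊕ J_1(-4) ⊕ J_2(-1)

The characteristic polynomial is
  det(x·I − A) = x^5 + 14*x^4 + 73*x^3 + 172*x^2 + 176*x + 64 = (x + 1)^2*(x + 4)^3

Eigenvalues and multiplicities (the geometric multiplicity of λ is n − rank(A − λI), which equals the number of Jordan blocks for λ):
  λ = -4: algebraic multiplicity = 3, geometric multiplicity = 2
  λ = -1: algebraic multiplicity = 2, geometric multiplicity = 1

Determining the block sizes for each eigenvalue:
  λ = -4: 2 blocks summing to 3 forces exactly one block of size 2 and the rest size 1 → block sizes [2, 1]
  λ = -1: one block (gm = 1), so the single block has size am = 2 → block sizes [2]

Assembling the blocks gives a Jordan form
J =
  [-4,  1,  0,  0,  0]
  [ 0, -4,  0,  0,  0]
  [ 0,  0, -4,  0,  0]
  [ 0,  0,  0, -1,  1]
  [ 0,  0,  0,  0, -1]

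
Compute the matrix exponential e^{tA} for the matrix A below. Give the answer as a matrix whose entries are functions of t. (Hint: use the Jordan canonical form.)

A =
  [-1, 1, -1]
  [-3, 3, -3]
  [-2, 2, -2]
e^{tA} =
  [1 - t, t, -t]
  [-3*t, 3*t + 1, -3*t]
  [-2*t, 2*t, 1 - 2*t]

Strategy: write A = P · J · P⁻¹ where J is a Jordan canonical form, so e^{tA} = P · e^{tJ} · P⁻¹, and e^{tJ} can be computed block-by-block.

A has Jordan form
J =
  [0, 1, 0]
  [0, 0, 0]
  [0, 0, 0]
(up to reordering of blocks).

Per-block formulas:
  For a 2×2 Jordan block J_2(0): exp(t · J_2(0)) = e^(0t)·(I + t·N), where N is the 2×2 nilpotent shift.
  For a 1×1 block at λ = 0: exp(t · [0]) = [e^(0t)].

After assembling e^{tJ} and conjugating by P, we get:

e^{tA} =
  [1 - t, t, -t]
  [-3*t, 3*t + 1, -3*t]
  [-2*t, 2*t, 1 - 2*t]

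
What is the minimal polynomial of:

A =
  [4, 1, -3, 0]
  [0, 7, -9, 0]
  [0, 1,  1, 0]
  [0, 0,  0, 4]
x^2 - 8*x + 16

The characteristic polynomial is χ_A(x) = (x - 4)^4, so the eigenvalues are known. The minimal polynomial is
  m_A(x) = Π_λ (x − λ)^{k_λ}
where k_λ is the size of the *largest* Jordan block for λ (equivalently, the smallest k with (A − λI)^k v = 0 for every generalised eigenvector v of λ).

  λ = 4: largest Jordan block has size 2, contributing (x − 4)^2

So m_A(x) = (x - 4)^2 = x^2 - 8*x + 16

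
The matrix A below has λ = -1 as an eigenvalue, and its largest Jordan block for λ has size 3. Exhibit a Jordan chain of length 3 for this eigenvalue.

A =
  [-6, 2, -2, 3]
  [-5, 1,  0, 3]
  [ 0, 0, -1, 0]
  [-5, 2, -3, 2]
A Jordan chain for λ = -1 of length 3:
v_1 = (1, 1, 0, 1)ᵀ
v_2 = (-2, 0, 0, -3)ᵀ
v_3 = (0, 0, 1, 0)ᵀ

Let N = A − (-1)·I. We want v_3 with N^3 v_3 = 0 but N^2 v_3 ≠ 0; then v_{j-1} := N · v_j for j = 3, …, 2.

Pick v_3 = (0, 0, 1, 0)ᵀ.
Then v_2 = N · v_3 = (-2, 0, 0, -3)ᵀ.
Then v_1 = N · v_2 = (1, 1, 0, 1)ᵀ.

Sanity check: (A − (-1)·I) v_1 = (0, 0, 0, 0)ᵀ = 0. ✓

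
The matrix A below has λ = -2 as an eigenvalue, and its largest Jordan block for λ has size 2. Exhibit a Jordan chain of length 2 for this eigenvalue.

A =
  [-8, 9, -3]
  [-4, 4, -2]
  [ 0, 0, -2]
A Jordan chain for λ = -2 of length 2:
v_1 = (-6, -4, 0)ᵀ
v_2 = (1, 0, 0)ᵀ

Let N = A − (-2)·I. We want v_2 with N^2 v_2 = 0 but N^1 v_2 ≠ 0; then v_{j-1} := N · v_j for j = 2, …, 2.

Pick v_2 = (1, 0, 0)ᵀ.
Then v_1 = N · v_2 = (-6, -4, 0)ᵀ.

Sanity check: (A − (-2)·I) v_1 = (0, 0, 0)ᵀ = 0. ✓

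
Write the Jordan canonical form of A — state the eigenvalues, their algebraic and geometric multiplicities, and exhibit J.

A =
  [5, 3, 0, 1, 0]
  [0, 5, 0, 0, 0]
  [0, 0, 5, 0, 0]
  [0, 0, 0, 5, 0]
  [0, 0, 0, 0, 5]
J_2(5) ⊕ J_1(5) ⊕ J_1(5) ⊕ J_1(5)

The characteristic polynomial is
  det(x·I − A) = x^5 - 25*x^4 + 250*x^3 - 1250*x^2 + 3125*x - 3125 = (x - 5)^5

Eigenvalues and multiplicities (the geometric multiplicity of λ is n − rank(A − λI), which equals the number of Jordan blocks for λ):
  λ = 5: algebraic multiplicity = 5, geometric multiplicity = 4

Determining the block sizes for each eigenvalue:
  λ = 5: 4 blocks summing to 5 forces exactly one block of size 2 and the rest size 1 → block sizes [2, 1, 1, 1]

Assembling the blocks gives a Jordan form
J =
  [5, 1, 0, 0, 0]
  [0, 5, 0, 0, 0]
  [0, 0, 5, 0, 0]
  [0, 0, 0, 5, 0]
  [0, 0, 0, 0, 5]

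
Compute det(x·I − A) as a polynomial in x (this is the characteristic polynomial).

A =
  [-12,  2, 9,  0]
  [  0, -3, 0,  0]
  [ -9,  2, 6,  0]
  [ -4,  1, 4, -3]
x^4 + 12*x^3 + 54*x^2 + 108*x + 81

Expanding det(x·I − A) (e.g. by cofactor expansion or by noting that A is similar to its Jordan form J, which has the same characteristic polynomial as A) gives
  χ_A(x) = x^4 + 12*x^3 + 54*x^2 + 108*x + 81
which factors as (x + 3)^4. The eigenvalues (with algebraic multiplicities) are λ = -3 with multiplicity 4.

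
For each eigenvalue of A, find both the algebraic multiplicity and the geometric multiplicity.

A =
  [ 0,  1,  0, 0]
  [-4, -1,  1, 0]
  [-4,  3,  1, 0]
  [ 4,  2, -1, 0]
λ = 0: alg = 4, geom = 2

Step 1 — factor the characteristic polynomial to read off the algebraic multiplicities:
  χ_A(x) = x^4

Step 2 — compute geometric multiplicities via the rank-nullity identity g(λ) = n − rank(A − λI):
  rank(A − (0)·I) = 2, so dim ker(A − (0)·I) = n − 2 = 2

Summary:
  λ = 0: algebraic multiplicity = 4, geometric multiplicity = 2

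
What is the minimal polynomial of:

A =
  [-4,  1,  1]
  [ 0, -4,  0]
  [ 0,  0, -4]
x^2 + 8*x + 16

The characteristic polynomial is χ_A(x) = (x + 4)^3, so the eigenvalues are known. The minimal polynomial is
  m_A(x) = Π_λ (x − λ)^{k_λ}
where k_λ is the size of the *largest* Jordan block for λ (equivalently, the smallest k with (A − λI)^k v = 0 for every generalised eigenvector v of λ).

  λ = -4: largest Jordan block has size 2, contributing (x + 4)^2

So m_A(x) = (x + 4)^2 = x^2 + 8*x + 16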